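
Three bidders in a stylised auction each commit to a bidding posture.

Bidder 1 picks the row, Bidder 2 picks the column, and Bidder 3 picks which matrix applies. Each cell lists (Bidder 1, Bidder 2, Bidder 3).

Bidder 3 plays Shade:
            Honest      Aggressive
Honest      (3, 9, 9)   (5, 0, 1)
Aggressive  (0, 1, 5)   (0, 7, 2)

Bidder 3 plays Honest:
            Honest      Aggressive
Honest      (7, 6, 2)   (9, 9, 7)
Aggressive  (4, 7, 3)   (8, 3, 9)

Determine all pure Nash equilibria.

The pure Nash equilibria are (Honest, Honest, Shade) and (Honest, Aggressive, Honest).

For each player, find the best response to each opponent profile; mutual best responses are the pure NE.
Bidder 1 against (Honest, Shade): payoffs 3, 0 → best response Honest.
Bidder 1 against (Honest, Honest): payoffs 7, 4 → best response Honest.
Bidder 1 against (Aggressive, Shade): payoffs 5, 0 → best response Honest.
Bidder 1 against (Aggressive, Honest): payoffs 9, 8 → best response Honest.
Bidder 2 against (Honest, Shade): payoffs 9, 0 → best response Honest.
Bidder 2 against (Honest, Honest): payoffs 6, 9 → best response Aggressive.
Bidder 2 against (Aggressive, Shade): payoffs 1, 7 → best response Aggressive.
Bidder 2 against (Aggressive, Honest): payoffs 7, 3 → best response Honest.
Bidder 3 against (Honest, Honest): payoffs 9, 2 → best response Shade.
Bidder 3 against (Honest, Aggressive): payoffs 1, 7 → best response Honest.
Bidder 3 against (Aggressive, Honest): payoffs 5, 3 → best response Shade.
Bidder 3 against (Aggressive, Aggressive): payoffs 2, 9 → best response Honest.
Mutual best responses: (Honest, Honest, Shade); (Honest, Aggressive, Honest).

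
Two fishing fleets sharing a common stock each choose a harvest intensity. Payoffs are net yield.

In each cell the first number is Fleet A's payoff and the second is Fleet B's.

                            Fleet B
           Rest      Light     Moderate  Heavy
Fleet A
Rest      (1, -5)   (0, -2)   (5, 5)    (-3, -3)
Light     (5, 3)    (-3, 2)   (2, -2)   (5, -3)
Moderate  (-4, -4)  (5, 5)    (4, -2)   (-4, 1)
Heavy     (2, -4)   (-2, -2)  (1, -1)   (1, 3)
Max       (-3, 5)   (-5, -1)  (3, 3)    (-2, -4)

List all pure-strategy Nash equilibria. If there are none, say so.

(Rest, Moderate); (Light, Rest); (Moderate, Light)

Fleet A against Rest: payoffs 1, 5, -4, 2, -3 → best response Light.
Fleet A against Light: payoffs 0, -3, 5, -2, -5 → best response Moderate.
Fleet A against Moderate: payoffs 5, 2, 4, 1, 3 → best response Rest.
Fleet A against Heavy: payoffs -3, 5, -4, 1, -2 → best response Light.
Fleet B against Rest: payoffs -5, -2, 5, -3 → best response Moderate.
Fleet B against Light: payoffs 3, 2, -2, -3 → best response Rest.
Fleet B against Moderate: payoffs -4, 5, -2, 1 → best response Light.
Fleet B against Heavy: payoffs -4, -2, -1, 3 → best response Heavy.
Fleet B against Max: payoffs 5, -1, 3, -4 → best response Rest.
Mutual best responses: (Rest, Moderate); (Light, Rest); (Moderate, Light).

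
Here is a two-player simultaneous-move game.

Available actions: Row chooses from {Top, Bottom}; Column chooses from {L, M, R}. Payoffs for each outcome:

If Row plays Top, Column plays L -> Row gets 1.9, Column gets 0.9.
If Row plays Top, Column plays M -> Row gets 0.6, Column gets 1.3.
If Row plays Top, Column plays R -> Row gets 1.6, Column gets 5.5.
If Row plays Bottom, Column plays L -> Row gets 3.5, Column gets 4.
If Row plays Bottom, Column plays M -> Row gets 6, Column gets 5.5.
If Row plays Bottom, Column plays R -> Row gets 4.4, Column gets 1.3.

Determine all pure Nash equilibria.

For each player, find the best response to each opponent profile; mutual best responses are the pure NE.
Row against L: payoffs 1.9, 3.5 → best response Bottom.
Row against M: payoffs 0.6, 6 → best response Bottom.
Row against R: payoffs 1.6, 4.4 → best response Bottom.
Column against Top: payoffs 0.9, 1.3, 5.5 → best response R.
Column against Bottom: payoffs 4, 5.5, 1.3 → best response M.
Mutual best responses: (Bottom, M).

(Bottom, M)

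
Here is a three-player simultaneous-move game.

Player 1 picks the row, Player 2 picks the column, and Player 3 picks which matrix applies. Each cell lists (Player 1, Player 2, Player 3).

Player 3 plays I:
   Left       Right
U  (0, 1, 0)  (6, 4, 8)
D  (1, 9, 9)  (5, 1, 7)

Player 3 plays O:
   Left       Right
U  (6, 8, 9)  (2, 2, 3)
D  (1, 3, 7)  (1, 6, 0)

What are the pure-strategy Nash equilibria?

Pure-strategy Nash equilibria: (U, Left, O); (U, Right, I); (D, Left, I)

Check each profile: it is a Nash equilibrium iff no player can strictly gain by switching unilaterally.
(U, Left, I): Player 1 can switch to D (0 → 1). Not NE.
(U, Left, O): Player 1 gets 6, best alternative 1; Player 2 gets 8, best alternative 2; Player 3 gets 9, best alternative 0. No profitable deviation — NE.
(U, Right, I): Player 1 gets 6, best alternative 5; Player 2 gets 4, best alternative 1; Player 3 gets 8, best alternative 3. No profitable deviation — NE.
(U, Right, O): Player 2 can switch to Left (2 → 8). Not NE.
(D, Left, I): Player 1 gets 1, best alternative 0; Player 2 gets 9, best alternative 1; Player 3 gets 9, best alternative 7. No profitable deviation — NE.
(D, Left, O): Player 1 can switch to U (1 → 6). Not NE.
(D, Right, I): Player 1 can switch to U (5 → 6). Not NE.
(D, Right, O): Player 1 can switch to U (1 → 2). Not NE.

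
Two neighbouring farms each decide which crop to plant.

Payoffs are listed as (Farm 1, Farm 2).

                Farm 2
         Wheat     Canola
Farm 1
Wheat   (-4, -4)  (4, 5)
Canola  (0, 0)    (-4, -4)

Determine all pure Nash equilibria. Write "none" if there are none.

Pure-strategy Nash equilibria: (Wheat, Canola); (Canola, Wheat)

(Wheat, Wheat): Farm 1 can switch to Canola (-4 → 0). Not NE.
(Wheat, Canola): Farm 1 gets 4, best alternative -4; Farm 2 gets 5, best alternative -4. No profitable deviation — NE.
(Canola, Wheat): Farm 1 gets 0, best alternative -4; Farm 2 gets 0, best alternative -4. No profitable deviation — NE.
(Canola, Canola): Farm 1 can switch to Wheat (-4 → 4). Not NE.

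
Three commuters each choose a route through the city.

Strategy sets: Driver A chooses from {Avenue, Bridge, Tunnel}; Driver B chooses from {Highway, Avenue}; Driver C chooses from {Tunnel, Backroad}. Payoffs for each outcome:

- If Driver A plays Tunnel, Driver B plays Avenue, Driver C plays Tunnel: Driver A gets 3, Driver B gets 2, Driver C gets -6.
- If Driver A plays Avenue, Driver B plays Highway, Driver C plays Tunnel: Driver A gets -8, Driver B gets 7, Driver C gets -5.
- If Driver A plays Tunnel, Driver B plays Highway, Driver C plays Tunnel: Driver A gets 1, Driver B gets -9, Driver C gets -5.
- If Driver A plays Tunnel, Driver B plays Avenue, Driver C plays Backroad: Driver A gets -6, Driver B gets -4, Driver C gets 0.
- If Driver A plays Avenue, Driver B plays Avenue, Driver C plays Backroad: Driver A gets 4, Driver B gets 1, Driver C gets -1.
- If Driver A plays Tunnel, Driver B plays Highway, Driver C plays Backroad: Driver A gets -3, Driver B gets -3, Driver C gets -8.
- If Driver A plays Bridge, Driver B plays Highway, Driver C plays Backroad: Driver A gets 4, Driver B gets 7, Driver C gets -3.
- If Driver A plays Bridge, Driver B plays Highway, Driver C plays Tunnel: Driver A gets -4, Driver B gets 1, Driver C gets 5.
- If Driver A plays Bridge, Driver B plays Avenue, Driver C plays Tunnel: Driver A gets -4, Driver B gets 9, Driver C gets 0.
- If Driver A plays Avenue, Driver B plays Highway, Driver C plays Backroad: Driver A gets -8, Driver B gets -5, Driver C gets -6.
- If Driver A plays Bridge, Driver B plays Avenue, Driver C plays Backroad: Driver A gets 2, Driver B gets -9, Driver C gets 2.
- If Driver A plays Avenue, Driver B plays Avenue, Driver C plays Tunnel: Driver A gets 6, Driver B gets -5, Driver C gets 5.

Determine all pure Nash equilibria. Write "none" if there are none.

No pure-strategy Nash equilibrium.

For each strategy profile, look for a profitable unilateral deviation.
(Avenue, Highway, Tunnel): Driver A can switch to Bridge (-8 → -4). Not NE.
(Avenue, Highway, Backroad): Driver A can switch to Bridge (-8 → 4). Not NE.
(Avenue, Avenue, Tunnel): Driver B can switch to Highway (-5 → 7). Not NE.
(Avenue, Avenue, Backroad): Driver C can switch to Tunnel (-1 → 5). Not NE.
(Bridge, Highway, Tunnel): Driver A can switch to Tunnel (-4 → 1). Not NE.
(Bridge, Highway, Backroad): Driver C can switch to Tunnel (-3 → 5). Not NE.
(The remaining 6 profiles each have a profitable deviation by the same check.)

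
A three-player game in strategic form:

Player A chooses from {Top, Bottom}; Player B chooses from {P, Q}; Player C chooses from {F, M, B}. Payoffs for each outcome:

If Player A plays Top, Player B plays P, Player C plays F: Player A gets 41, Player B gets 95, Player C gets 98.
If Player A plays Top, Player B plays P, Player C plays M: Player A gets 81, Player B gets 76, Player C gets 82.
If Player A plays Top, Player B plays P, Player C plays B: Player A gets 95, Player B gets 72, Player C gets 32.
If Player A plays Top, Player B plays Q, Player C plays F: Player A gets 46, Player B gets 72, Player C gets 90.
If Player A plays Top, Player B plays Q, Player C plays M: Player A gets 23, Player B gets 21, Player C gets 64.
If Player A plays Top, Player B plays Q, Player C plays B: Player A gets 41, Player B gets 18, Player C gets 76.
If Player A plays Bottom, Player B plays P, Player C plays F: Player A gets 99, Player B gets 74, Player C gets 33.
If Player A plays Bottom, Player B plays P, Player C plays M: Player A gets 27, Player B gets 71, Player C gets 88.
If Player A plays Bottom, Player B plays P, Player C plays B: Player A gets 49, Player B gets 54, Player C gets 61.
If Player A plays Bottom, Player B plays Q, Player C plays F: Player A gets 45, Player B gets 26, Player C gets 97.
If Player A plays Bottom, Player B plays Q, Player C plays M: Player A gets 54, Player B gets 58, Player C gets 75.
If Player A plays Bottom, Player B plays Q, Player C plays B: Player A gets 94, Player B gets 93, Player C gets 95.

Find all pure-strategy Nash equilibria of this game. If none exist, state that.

none

Player A against (P, F): payoffs 41, 99 → best response Bottom.
Player A against (P, M): payoffs 81, 27 → best response Top.
Player A against (P, B): payoffs 95, 49 → best response Top.
Player A against (Q, F): payoffs 46, 45 → best response Top.
Player A against (Q, M): payoffs 23, 54 → best response Bottom.
Player A against (Q, B): payoffs 41, 94 → best response Bottom.
Player B against (Top, F): payoffs 95, 72 → best response P.
Player B against (Top, M): payoffs 76, 21 → best response P.
Player B against (Top, B): payoffs 72, 18 → best response P.
Player B against (Bottom, F): payoffs 74, 26 → best response P.
Player B against (Bottom, M): payoffs 71, 58 → best response P.
Player B against (Bottom, B): payoffs 54, 93 → best response Q.
Player C against (Top, P): payoffs 98, 82, 32 → best response F.
Player C against (Top, Q): payoffs 90, 64, 76 → best response F.
Player C against (Bottom, P): payoffs 33, 88, 61 → best response M.
Player C against (Bottom, Q): payoffs 97, 75, 95 → best response F.
No profile is a mutual best response for all players.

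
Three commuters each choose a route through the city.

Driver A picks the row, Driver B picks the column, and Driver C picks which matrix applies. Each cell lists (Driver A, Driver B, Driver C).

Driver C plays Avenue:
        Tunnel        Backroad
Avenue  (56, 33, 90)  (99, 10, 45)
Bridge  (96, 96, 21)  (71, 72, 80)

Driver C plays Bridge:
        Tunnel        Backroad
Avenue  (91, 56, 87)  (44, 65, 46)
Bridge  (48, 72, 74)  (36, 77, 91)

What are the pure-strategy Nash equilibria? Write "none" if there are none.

Driver A against (Tunnel, Avenue): payoffs 56, 96 → best response Bridge.
Driver A against (Tunnel, Bridge): payoffs 91, 48 → best response Avenue.
Driver A against (Backroad, Avenue): payoffs 99, 71 → best response Avenue.
Driver A against (Backroad, Bridge): payoffs 44, 36 → best response Avenue.
Driver B against (Avenue, Avenue): payoffs 33, 10 → best response Tunnel.
Driver B against (Avenue, Bridge): payoffs 56, 65 → best response Backroad.
Driver B against (Bridge, Avenue): payoffs 96, 72 → best response Tunnel.
Driver B against (Bridge, Bridge): payoffs 72, 77 → best response Backroad.
Driver C against (Avenue, Tunnel): payoffs 90, 87 → best response Avenue.
Driver C against (Avenue, Backroad): payoffs 45, 46 → best response Bridge.
Driver C against (Bridge, Tunnel): payoffs 21, 74 → best response Bridge.
Driver C against (Bridge, Backroad): payoffs 80, 91 → best response Bridge.
Mutual best responses: (Avenue, Backroad, Bridge).

(Avenue, Backroad, Bridge)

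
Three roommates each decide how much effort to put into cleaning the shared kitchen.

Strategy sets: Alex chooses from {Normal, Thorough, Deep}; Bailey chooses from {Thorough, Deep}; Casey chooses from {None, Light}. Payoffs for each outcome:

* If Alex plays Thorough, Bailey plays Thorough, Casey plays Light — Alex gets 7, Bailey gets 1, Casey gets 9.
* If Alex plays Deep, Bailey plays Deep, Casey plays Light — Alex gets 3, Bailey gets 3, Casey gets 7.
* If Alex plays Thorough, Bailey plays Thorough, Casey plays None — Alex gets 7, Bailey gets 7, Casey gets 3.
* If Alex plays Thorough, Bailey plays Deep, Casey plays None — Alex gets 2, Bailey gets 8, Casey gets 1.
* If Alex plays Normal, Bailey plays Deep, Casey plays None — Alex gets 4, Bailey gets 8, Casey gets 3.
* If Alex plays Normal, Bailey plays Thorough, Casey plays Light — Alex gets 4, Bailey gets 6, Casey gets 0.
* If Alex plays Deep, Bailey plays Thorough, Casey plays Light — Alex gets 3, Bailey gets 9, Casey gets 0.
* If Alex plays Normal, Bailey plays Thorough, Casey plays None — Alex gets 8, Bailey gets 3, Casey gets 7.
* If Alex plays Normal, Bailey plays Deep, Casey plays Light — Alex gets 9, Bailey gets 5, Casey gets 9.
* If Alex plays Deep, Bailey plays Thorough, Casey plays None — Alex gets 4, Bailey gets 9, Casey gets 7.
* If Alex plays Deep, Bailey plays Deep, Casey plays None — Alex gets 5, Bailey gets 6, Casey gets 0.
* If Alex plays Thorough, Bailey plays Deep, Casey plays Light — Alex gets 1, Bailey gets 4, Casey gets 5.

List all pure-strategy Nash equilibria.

There is no pure-strategy Nash equilibrium.

Mark each player's best response to every combination of opponents' strategies; a profile where every player is best-responding is a pure Nash equilibrium.
Alex against (Thorough, None): payoffs 8, 7, 4 → best response Normal.
Alex against (Thorough, Light): payoffs 4, 7, 3 → best response Thorough.
Alex against (Deep, None): payoffs 4, 2, 5 → best response Deep.
Alex against (Deep, Light): payoffs 9, 1, 3 → best response Normal.
Bailey against (Normal, None): payoffs 3, 8 → best response Deep.
Bailey against (Normal, Light): payoffs 6, 5 → best response Thorough.
Bailey against (Thorough, None): payoffs 7, 8 → best response Deep.
Bailey against (Thorough, Light): payoffs 1, 4 → best response Deep.
Bailey against (Deep, None): payoffs 9, 6 → best response Thorough.
Bailey against (Deep, Light): payoffs 9, 3 → best response Thorough.
Casey against (Normal, Thorough): payoffs 7, 0 → best response None.
Casey against (Normal, Deep): payoffs 3, 9 → best response Light.
Casey against (Thorough, Thorough): payoffs 3, 9 → best response Light.
Casey against (Thorough, Deep): payoffs 1, 5 → best response Light.
Casey against (Deep, Thorough): payoffs 7, 0 → best response None.
Casey against (Deep, Deep): payoffs 0, 7 → best response Light.
No profile is a mutual best response for all players.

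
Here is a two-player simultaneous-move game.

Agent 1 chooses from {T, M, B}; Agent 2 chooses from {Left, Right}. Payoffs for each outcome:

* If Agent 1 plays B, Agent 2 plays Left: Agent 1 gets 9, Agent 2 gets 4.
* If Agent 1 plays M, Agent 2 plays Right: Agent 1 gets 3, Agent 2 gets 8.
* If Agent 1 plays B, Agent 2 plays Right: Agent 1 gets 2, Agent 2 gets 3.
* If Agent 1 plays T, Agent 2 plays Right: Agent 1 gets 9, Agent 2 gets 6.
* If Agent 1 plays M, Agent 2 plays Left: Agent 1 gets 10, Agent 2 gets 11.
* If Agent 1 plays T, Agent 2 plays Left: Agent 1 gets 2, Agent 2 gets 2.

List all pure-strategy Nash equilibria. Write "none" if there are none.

Agent 1 against Left: payoffs 2, 10, 9 → best response M.
Agent 1 against Right: payoffs 9, 3, 2 → best response T.
Agent 2 against T: payoffs 2, 6 → best response Right.
Agent 2 against M: payoffs 11, 8 → best response Left.
Agent 2 against B: payoffs 4, 3 → best response Left.
Mutual best responses: (T, Right); (M, Left).

The pure Nash equilibria are (T, Right); (M, Left).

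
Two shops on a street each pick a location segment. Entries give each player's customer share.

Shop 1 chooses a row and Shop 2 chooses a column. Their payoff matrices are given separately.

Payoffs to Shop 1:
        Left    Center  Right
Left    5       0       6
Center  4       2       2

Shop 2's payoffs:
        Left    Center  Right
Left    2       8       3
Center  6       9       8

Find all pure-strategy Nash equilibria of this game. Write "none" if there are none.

(Left, Left): Shop 2 can switch to Center (2 → 8). Not NE.
(Left, Center): Shop 1 can switch to Center (0 → 2). Not NE.
(Left, Right): Shop 2 can switch to Center (3 → 8). Not NE.
(Center, Left): Shop 1 can switch to Left (4 → 5). Not NE.
(Center, Center): Shop 1 gets 2, best alternative 0; Shop 2 gets 9, best alternative 8. No profitable deviation — NE.
(Center, Right): Shop 1 can switch to Left (2 → 6). Not NE.

The unique pure-strategy Nash equilibrium is (Center, Center).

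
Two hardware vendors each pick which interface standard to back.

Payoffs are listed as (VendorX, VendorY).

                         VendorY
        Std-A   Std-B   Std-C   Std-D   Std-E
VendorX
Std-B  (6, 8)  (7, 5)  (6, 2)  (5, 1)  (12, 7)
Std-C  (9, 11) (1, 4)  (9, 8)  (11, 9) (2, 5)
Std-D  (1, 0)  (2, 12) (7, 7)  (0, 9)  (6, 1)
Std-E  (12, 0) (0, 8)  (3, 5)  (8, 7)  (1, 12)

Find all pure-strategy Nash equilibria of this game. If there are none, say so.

none

VendorX against Std-A: payoffs 6, 9, 1, 12 → best response Std-E.
VendorX against Std-B: payoffs 7, 1, 2, 0 → best response Std-B.
VendorX against Std-C: payoffs 6, 9, 7, 3 → best response Std-C.
VendorX against Std-D: payoffs 5, 11, 0, 8 → best response Std-C.
VendorX against Std-E: payoffs 12, 2, 6, 1 → best response Std-B.
VendorY against Std-B: payoffs 8, 5, 2, 1, 7 → best response Std-A.
VendorY against Std-C: payoffs 11, 4, 8, 9, 5 → best response Std-A.
VendorY against Std-D: payoffs 0, 12, 7, 9, 1 → best response Std-B.
VendorY against Std-E: payoffs 0, 8, 5, 7, 12 → best response Std-E.
No profile is a mutual best response for all players.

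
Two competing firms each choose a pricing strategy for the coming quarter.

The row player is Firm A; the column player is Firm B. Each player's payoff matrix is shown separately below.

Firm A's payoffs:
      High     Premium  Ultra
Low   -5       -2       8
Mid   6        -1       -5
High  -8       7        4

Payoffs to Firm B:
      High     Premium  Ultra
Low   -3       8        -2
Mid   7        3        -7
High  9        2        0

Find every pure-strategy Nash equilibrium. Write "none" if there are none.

The unique pure-strategy Nash equilibrium is (Mid, High).

(Low, High): Firm A can switch to Mid (-5 → 6). Not NE.
(Low, Premium): Firm A can switch to Mid (-2 → -1). Not NE.
(Low, Ultra): Firm B can switch to Premium (-2 → 8). Not NE.
(Mid, High): Firm A gets 6, best alternative -5; Firm B gets 7, best alternative 3. No profitable deviation — NE.
(Mid, Premium): Firm A can switch to High (-1 → 7). Not NE.
(Mid, Ultra): Firm A can switch to Low (-5 → 8). Not NE.
(High, High): Firm A can switch to Low (-8 → -5). Not NE.
(High, Premium): Firm B can switch to High (2 → 9). Not NE.
(High, Ultra): Firm A can switch to Low (4 → 8). Not NE.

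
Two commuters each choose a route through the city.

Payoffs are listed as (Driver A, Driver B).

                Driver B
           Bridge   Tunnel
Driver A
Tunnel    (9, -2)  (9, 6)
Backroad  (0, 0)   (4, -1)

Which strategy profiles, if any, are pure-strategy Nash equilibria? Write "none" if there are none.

Driver A against Bridge: payoffs 9, 0 → best response Tunnel.
Driver A against Tunnel: payoffs 9, 4 → best response Tunnel.
Driver B against Tunnel: payoffs -2, 6 → best response Tunnel.
Driver B against Backroad: payoffs 0, -1 → best response Bridge.
Mutual best responses: (Tunnel, Tunnel).

The unique pure-strategy Nash equilibrium is (Tunnel, Tunnel).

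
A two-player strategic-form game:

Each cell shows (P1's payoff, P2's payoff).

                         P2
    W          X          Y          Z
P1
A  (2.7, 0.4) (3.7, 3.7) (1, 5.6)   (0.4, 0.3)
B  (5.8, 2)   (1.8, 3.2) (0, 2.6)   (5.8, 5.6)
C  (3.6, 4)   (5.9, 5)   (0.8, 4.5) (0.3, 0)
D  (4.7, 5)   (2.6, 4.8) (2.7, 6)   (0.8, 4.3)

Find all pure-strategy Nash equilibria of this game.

The pure Nash equilibria are (B, Z); (C, X); (D, Y).

P1 against W: payoffs 2.7, 5.8, 3.6, 4.7 → best response B.
P1 against X: payoffs 3.7, 1.8, 5.9, 2.6 → best response C.
P1 against Y: payoffs 1, 0, 0.8, 2.7 → best response D.
P1 against Z: payoffs 0.4, 5.8, 0.3, 0.8 → best response B.
P2 against A: payoffs 0.4, 3.7, 5.6, 0.3 → best response Y.
P2 against B: payoffs 2, 3.2, 2.6, 5.6 → best response Z.
P2 against C: payoffs 4, 5, 4.5, 0 → best response X.
P2 against D: payoffs 5, 4.8, 6, 4.3 → best response Y.
Mutual best responses: (B, Z); (C, X); (D, Y).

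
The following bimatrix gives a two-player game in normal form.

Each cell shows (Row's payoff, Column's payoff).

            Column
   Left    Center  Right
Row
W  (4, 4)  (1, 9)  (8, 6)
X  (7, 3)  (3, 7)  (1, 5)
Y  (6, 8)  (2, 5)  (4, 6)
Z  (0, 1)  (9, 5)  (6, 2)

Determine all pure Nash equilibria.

For each strategy profile, look for a profitable unilateral deviation.
(W, Left): Row can switch to X (4 → 7). Not NE.
(W, Center): Row can switch to X (1 → 3). Not NE.
(W, Right): Column can switch to Center (6 → 9). Not NE.
(X, Left): Column can switch to Center (3 → 7). Not NE.
(X, Center): Row can switch to Z (3 → 9). Not NE.
(X, Right): Row can switch to W (1 → 8). Not NE.
(Z, Center): Row gets 9, best alternative 3; Column gets 5, best alternative 2. No profitable deviation — NE.
(The remaining 5 profiles each have a profitable deviation by the same check.)

Pure NE: (Z, Center)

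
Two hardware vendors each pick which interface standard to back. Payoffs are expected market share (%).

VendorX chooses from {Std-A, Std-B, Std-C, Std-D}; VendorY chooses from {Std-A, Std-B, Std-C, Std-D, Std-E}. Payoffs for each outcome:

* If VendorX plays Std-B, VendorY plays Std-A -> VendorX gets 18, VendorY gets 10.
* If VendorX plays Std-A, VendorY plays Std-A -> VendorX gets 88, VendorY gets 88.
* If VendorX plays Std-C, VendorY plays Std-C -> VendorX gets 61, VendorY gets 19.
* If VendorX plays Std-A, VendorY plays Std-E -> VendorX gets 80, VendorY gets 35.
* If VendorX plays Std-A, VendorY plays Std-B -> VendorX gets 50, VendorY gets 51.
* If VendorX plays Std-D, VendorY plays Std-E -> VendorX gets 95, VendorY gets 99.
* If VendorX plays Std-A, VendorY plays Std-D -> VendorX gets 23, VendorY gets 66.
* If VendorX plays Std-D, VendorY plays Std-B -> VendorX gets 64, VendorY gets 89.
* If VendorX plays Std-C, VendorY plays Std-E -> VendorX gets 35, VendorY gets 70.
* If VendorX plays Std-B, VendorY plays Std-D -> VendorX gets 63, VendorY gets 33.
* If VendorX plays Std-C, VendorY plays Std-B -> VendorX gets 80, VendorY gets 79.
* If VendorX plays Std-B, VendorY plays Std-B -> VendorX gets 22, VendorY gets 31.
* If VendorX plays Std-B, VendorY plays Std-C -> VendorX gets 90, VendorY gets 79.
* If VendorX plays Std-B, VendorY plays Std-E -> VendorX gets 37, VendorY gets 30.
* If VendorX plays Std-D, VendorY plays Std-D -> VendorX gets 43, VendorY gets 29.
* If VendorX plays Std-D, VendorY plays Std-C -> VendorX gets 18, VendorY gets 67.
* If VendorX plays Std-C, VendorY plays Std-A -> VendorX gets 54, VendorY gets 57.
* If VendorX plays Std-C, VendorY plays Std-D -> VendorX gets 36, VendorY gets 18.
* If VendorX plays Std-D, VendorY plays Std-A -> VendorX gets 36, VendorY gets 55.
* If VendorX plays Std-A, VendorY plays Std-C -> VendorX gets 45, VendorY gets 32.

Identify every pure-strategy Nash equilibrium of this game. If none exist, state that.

(Std-A, Std-A): VendorX gets 88, best alternative 54; VendorY gets 88, best alternative 66. No profitable deviation — NE.
(Std-A, Std-B): VendorX can switch to Std-C (50 → 80). Not NE.
(Std-A, Std-C): VendorX can switch to Std-B (45 → 90). Not NE.
(Std-A, Std-D): VendorX can switch to Std-B (23 → 63). Not NE.
(Std-A, Std-E): VendorX can switch to Std-D (80 → 95). Not NE.
(Std-B, Std-A): VendorX can switch to Std-A (18 → 88). Not NE.
(Std-B, Std-B): VendorX can switch to Std-A (22 → 50). Not NE.
(Std-B, Std-C): VendorX gets 90, best alternative 61; VendorY gets 79, best alternative 33. No profitable deviation — NE.
(Std-C, Std-B): VendorX gets 80, best alternative 64; VendorY gets 79, best alternative 70. No profitable deviation — NE.
(Std-D, Std-E): VendorX gets 95, best alternative 80; VendorY gets 99, best alternative 89. No profitable deviation — NE.
(The remaining 10 profiles each have a profitable deviation by the same check.)

The pure Nash equilibria are (Std-A, Std-A); (Std-B, Std-C); (Std-C, Std-B); (Std-D, Std-E).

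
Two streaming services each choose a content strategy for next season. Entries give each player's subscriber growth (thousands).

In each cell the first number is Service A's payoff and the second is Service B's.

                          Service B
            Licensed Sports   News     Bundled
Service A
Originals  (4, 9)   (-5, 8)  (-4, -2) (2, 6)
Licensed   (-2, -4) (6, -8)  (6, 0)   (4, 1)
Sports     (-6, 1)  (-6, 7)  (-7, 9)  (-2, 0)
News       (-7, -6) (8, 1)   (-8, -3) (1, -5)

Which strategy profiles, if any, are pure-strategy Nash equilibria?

Service A against Licensed: payoffs 4, -2, -6, -7 → best response Originals.
Service A against Sports: payoffs -5, 6, -6, 8 → best response News.
Service A against News: payoffs -4, 6, -7, -8 → best response Licensed.
Service A against Bundled: payoffs 2, 4, -2, 1 → best response Licensed.
Service B against Originals: payoffs 9, 8, -2, 6 → best response Licensed.
Service B against Licensed: payoffs -4, -8, 0, 1 → best response Bundled.
Service B against Sports: payoffs 1, 7, 9, 0 → best response News.
Service B against News: payoffs -6, 1, -3, -5 → best response Sports.
Mutual best responses: (Originals, Licensed); (Licensed, Bundled); (News, Sports).

Pure-strategy Nash equilibria: (Originals, Licensed) and (Licensed, Bundled) and (News, Sports)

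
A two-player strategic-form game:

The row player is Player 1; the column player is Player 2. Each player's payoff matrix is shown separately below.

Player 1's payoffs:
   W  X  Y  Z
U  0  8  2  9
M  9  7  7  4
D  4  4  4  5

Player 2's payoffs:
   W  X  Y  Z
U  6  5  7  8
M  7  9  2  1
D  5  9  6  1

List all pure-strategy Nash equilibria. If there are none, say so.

Player 1 against W: payoffs 0, 9, 4 → best response M.
Player 1 against X: payoffs 8, 7, 4 → best response U.
Player 1 against Y: payoffs 2, 7, 4 → best response M.
Player 1 against Z: payoffs 9, 4, 5 → best response U.
Player 2 against U: payoffs 6, 5, 7, 8 → best response Z.
Player 2 against M: payoffs 7, 9, 2, 1 → best response X.
Player 2 against D: payoffs 5, 9, 6, 1 → best response X.
Mutual best responses: (U, Z).

Pure NE: (U, Z)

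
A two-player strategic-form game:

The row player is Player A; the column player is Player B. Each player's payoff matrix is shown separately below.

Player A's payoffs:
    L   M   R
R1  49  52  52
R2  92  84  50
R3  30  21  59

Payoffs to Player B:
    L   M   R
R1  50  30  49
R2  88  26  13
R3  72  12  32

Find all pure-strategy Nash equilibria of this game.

Mark each player's best response to every combination of opponents' strategies; a profile where every player is best-responding is a pure Nash equilibrium.
Player A against L: payoffs 49, 92, 30 → best response R2.
Player A against M: payoffs 52, 84, 21 → best response R2.
Player A against R: payoffs 52, 50, 59 → best response R3.
Player B against R1: payoffs 50, 30, 49 → best response L.
Player B against R2: payoffs 88, 26, 13 → best response L.
Player B against R3: payoffs 72, 12, 32 → best response L.
Mutual best responses: (R2, L).

(R2, L)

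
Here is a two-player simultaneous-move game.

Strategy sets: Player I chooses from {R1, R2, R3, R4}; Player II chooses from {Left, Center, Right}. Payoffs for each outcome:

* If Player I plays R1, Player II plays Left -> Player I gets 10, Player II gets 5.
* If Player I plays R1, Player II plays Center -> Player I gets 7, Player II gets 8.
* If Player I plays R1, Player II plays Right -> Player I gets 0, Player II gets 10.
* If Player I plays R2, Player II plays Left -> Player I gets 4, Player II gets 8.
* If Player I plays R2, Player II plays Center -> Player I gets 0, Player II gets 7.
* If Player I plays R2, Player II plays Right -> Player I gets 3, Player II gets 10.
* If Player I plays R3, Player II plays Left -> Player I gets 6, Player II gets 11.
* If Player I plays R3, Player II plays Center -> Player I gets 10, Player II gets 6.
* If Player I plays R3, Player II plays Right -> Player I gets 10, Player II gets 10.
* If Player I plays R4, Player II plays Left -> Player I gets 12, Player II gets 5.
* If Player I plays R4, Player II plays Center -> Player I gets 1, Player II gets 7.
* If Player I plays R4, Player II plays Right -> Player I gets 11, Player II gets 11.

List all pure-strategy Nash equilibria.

For each strategy profile, look for a profitable unilateral deviation.
(R1, Left): Player I can switch to R4 (10 → 12). Not NE.
(R1, Center): Player I can switch to R3 (7 → 10). Not NE.
(R1, Right): Player I can switch to R2 (0 → 3). Not NE.
(R2, Left): Player I can switch to R1 (4 → 10). Not NE.
(R2, Center): Player I can switch to R1 (0 → 7). Not NE.
(R2, Right): Player I can switch to R3 (3 → 10). Not NE.
(R3, Left): Player I can switch to R1 (6 → 10). Not NE.
(R3, Center): Player II can switch to Left (6 → 11). Not NE.
(R3, Right): Player I can switch to R4 (10 → 11). Not NE.
(R4, Left): Player II can switch to Center (5 → 7). Not NE.
(R4, Center): Player I can switch to R1 (1 → 7). Not NE.
(R4, Right): Player I gets 11, best alternative 10; Player II gets 11, best alternative 7. No profitable deviation — NE.

(R4, Right)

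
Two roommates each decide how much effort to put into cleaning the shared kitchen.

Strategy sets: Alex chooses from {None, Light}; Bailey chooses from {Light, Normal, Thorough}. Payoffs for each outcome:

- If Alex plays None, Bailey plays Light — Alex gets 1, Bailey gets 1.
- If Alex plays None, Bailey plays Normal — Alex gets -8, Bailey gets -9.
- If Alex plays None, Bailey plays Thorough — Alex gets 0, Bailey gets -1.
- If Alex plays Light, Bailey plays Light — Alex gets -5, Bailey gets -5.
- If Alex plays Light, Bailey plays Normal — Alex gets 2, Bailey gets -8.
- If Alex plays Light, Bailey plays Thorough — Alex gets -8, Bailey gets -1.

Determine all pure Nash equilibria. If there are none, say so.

Alex against Light: payoffs 1, -5 → best response None.
Alex against Normal: payoffs -8, 2 → best response Light.
Alex against Thorough: payoffs 0, -8 → best response None.
Bailey against None: payoffs 1, -9, -1 → best response Light.
Bailey against Light: payoffs -5, -8, -1 → best response Thorough.
Mutual best responses: (None, Light).

(None, Light)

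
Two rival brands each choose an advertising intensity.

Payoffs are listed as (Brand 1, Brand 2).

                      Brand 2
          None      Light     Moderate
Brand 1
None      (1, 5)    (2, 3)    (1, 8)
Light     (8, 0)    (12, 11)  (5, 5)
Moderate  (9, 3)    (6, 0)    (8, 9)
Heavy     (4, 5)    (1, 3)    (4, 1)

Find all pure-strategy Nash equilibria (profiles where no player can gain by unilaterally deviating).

(None, None): Brand 1 can switch to Light (1 → 8). Not NE.
(None, Light): Brand 1 can switch to Light (2 → 12). Not NE.
(None, Moderate): Brand 1 can switch to Light (1 → 5). Not NE.
(Light, None): Brand 1 can switch to Moderate (8 → 9). Not NE.
(Light, Light): Brand 1 gets 12, best alternative 6; Brand 2 gets 11, best alternative 5. No profitable deviation — NE.
(Light, Moderate): Brand 1 can switch to Moderate (5 → 8). Not NE.
(Moderate, None): Brand 2 can switch to Moderate (3 → 9). Not NE.
(Moderate, Moderate): Brand 1 gets 8, best alternative 5; Brand 2 gets 9, best alternative 3. No profitable deviation — NE.
(The remaining 4 profiles each have a profitable deviation by the same check.)

The pure Nash equilibria are (Light, Light), (Moderate, Moderate).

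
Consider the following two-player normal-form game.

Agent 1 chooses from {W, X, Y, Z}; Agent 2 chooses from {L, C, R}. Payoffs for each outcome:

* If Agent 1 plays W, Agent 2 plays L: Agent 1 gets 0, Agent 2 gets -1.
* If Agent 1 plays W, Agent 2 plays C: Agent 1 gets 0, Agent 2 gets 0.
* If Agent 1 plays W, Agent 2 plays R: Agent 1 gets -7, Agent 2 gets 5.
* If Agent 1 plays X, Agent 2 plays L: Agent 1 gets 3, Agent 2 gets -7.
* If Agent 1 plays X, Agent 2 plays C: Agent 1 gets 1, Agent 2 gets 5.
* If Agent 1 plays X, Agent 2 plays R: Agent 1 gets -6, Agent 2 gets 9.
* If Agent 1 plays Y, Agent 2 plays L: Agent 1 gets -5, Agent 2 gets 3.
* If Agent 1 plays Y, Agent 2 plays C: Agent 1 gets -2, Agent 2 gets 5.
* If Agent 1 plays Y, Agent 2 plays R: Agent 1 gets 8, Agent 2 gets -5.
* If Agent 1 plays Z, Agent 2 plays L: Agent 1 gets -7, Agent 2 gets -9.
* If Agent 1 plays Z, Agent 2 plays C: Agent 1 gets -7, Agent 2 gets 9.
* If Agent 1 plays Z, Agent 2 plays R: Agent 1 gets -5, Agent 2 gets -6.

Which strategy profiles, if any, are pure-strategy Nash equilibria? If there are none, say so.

For each player, find the best response to each opponent profile; mutual best responses are the pure NE.
Agent 1 against L: payoffs 0, 3, -5, -7 → best response X.
Agent 1 against C: payoffs 0, 1, -2, -7 → best response X.
Agent 1 against R: payoffs -7, -6, 8, -5 → best response Y.
Agent 2 against W: payoffs -1, 0, 5 → best response R.
Agent 2 against X: payoffs -7, 5, 9 → best response R.
Agent 2 against Y: payoffs 3, 5, -5 → best response C.
Agent 2 against Z: payoffs -9, 9, -6 → best response C.
No profile is a mutual best response for all players.

No pure-strategy Nash equilibrium.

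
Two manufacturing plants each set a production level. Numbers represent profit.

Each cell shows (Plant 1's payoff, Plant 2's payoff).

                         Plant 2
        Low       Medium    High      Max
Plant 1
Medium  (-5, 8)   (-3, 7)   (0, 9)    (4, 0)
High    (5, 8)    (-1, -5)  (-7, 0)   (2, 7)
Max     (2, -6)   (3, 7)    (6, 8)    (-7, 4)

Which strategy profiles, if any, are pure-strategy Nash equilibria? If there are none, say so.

Plant 1 against Low: payoffs -5, 5, 2 → best response High.
Plant 1 against Medium: payoffs -3, -1, 3 → best response Max.
Plant 1 against High: payoffs 0, -7, 6 → best response Max.
Plant 1 against Max: payoffs 4, 2, -7 → best response Medium.
Plant 2 against Medium: payoffs 8, 7, 9, 0 → best response High.
Plant 2 against High: payoffs 8, -5, 0, 7 → best response Low.
Plant 2 against Max: payoffs -6, 7, 8, 4 → best response High.
Mutual best responses: (High, Low); (Max, High).

The pure Nash equilibria are (High, Low), (Max, High).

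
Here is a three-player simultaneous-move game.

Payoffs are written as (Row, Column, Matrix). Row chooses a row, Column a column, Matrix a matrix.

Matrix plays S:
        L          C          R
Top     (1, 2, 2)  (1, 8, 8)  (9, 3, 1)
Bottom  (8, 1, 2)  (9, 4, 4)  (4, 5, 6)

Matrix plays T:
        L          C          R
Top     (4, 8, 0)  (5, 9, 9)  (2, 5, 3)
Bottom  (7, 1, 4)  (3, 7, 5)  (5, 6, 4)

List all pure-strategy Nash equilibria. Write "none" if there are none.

For each player, find the best response to each opponent profile; mutual best responses are the pure NE.
Row against (L, S): payoffs 1, 8 → best response Bottom.
Row against (L, T): payoffs 4, 7 → best response Bottom.
Row against (C, S): payoffs 1, 9 → best response Bottom.
Row against (C, T): payoffs 5, 3 → best response Top.
Row against (R, S): payoffs 9, 4 → best response Top.
Row against (R, T): payoffs 2, 5 → best response Bottom.
Column against (Top, S): payoffs 2, 8, 3 → best response C.
Column against (Top, T): payoffs 8, 9, 5 → best response C.
Column against (Bottom, S): payoffs 1, 4, 5 → best response R.
Column against (Bottom, T): payoffs 1, 7, 6 → best response C.
Matrix against (Top, L): payoffs 2, 0 → best response S.
Matrix against (Top, C): payoffs 8, 9 → best response T.
Matrix against (Top, R): payoffs 1, 3 → best response T.
Matrix against (Bottom, L): payoffs 2, 4 → best response T.
Matrix against (Bottom, C): payoffs 4, 5 → best response T.
Matrix against (Bottom, R): payoffs 6, 4 → best response S.
Mutual best responses: (Top, C, T).

The unique pure-strategy Nash equilibrium is (Top, C, T).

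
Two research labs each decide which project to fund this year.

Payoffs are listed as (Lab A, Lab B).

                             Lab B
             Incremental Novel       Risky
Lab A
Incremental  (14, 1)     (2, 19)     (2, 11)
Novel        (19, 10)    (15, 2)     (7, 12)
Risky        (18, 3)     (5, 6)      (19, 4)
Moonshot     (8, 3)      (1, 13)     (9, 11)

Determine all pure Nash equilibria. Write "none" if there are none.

none

Check each profile: it is a Nash equilibrium iff no player can strictly gain by switching unilaterally.
(Incremental, Incremental): Lab A can switch to Novel (14 → 19). Not NE.
(Incremental, Novel): Lab A can switch to Novel (2 → 15). Not NE.
(Incremental, Risky): Lab A can switch to Novel (2 → 7). Not NE.
(Novel, Incremental): Lab B can switch to Risky (10 → 12). Not NE.
(Novel, Novel): Lab B can switch to Incremental (2 → 10). Not NE.
(Novel, Risky): Lab A can switch to Risky (7 → 19). Not NE.
(Risky, Incremental): Lab A can switch to Novel (18 → 19). Not NE.
(Risky, Novel): Lab A can switch to Novel (5 → 15). Not NE.
(Risky, Risky): Lab B can switch to Novel (4 → 6). Not NE.
(Moonshot, Incremental): Lab A can switch to Incremental (8 → 14). Not NE.
(Moonshot, Novel): Lab A can switch to Incremental (1 → 2). Not NE.
(Moonshot, Risky): Lab A can switch to Risky (9 → 19). Not NE.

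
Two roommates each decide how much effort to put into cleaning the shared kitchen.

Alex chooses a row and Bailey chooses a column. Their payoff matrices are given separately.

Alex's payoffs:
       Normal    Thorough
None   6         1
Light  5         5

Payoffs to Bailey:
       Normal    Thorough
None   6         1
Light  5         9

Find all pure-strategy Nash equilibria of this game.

The pure Nash equilibria are (None, Normal) and (Light, Thorough).

Alex against Normal: payoffs 6, 5 → best response None.
Alex against Thorough: payoffs 1, 5 → best response Light.
Bailey against None: payoffs 6, 1 → best response Normal.
Bailey against Light: payoffs 5, 9 → best response Thorough.
Mutual best responses: (None, Normal); (Light, Thorough).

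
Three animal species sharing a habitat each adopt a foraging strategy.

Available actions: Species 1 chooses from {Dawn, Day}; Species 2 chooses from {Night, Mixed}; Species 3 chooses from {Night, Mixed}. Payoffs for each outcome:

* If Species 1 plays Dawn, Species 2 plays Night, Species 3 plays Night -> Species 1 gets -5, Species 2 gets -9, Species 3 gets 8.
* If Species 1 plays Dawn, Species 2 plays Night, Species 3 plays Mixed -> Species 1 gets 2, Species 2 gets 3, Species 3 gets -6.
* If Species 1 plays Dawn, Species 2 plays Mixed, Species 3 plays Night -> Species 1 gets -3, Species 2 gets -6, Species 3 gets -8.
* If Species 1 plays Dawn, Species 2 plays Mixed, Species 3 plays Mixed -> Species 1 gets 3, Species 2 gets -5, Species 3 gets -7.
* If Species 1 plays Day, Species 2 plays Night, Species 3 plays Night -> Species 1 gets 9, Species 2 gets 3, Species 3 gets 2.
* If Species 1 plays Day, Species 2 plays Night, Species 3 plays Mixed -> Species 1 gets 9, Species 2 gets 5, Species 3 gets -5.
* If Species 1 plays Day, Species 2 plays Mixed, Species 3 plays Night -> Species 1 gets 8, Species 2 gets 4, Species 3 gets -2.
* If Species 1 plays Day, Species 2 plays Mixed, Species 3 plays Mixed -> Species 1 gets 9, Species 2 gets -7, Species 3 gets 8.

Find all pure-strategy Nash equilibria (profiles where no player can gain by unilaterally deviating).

This game has no pure Nash equilibrium.

Species 1 against (Night, Night): payoffs -5, 9 → best response Day.
Species 1 against (Night, Mixed): payoffs 2, 9 → best response Day.
Species 1 against (Mixed, Night): payoffs -3, 8 → best response Day.
Species 1 against (Mixed, Mixed): payoffs 3, 9 → best response Day.
Species 2 against (Dawn, Night): payoffs -9, -6 → best response Mixed.
Species 2 against (Dawn, Mixed): payoffs 3, -5 → best response Night.
Species 2 against (Day, Night): payoffs 3, 4 → best response Mixed.
Species 2 against (Day, Mixed): payoffs 5, -7 → best response Night.
Species 3 against (Dawn, Night): payoffs 8, -6 → best response Night.
Species 3 against (Dawn, Mixed): payoffs -8, -7 → best response Mixed.
Species 3 against (Day, Night): payoffs 2, -5 → best response Night.
Species 3 against (Day, Mixed): payoffs -2, 8 → best response Mixed.
No profile is a mutual best response for all players.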